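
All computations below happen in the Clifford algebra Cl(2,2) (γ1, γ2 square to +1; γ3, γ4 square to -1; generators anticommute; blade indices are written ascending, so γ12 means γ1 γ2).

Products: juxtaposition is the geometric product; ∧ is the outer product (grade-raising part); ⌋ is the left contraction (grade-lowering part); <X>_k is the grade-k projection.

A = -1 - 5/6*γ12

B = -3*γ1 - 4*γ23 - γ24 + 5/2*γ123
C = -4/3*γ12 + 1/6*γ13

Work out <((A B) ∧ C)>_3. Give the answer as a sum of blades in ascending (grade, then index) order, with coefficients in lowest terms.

step 1: 3*γ1 - 5/2*γ2 + 25/12*γ3 + 10/3*γ13 + 5/6*γ14 + 4*γ23 + γ24 - 5/2*γ123
step 2: -85/36*γ123 - 1/6*γ1234
step 3: -85/36*γ123
Answer: -85/36*γ123


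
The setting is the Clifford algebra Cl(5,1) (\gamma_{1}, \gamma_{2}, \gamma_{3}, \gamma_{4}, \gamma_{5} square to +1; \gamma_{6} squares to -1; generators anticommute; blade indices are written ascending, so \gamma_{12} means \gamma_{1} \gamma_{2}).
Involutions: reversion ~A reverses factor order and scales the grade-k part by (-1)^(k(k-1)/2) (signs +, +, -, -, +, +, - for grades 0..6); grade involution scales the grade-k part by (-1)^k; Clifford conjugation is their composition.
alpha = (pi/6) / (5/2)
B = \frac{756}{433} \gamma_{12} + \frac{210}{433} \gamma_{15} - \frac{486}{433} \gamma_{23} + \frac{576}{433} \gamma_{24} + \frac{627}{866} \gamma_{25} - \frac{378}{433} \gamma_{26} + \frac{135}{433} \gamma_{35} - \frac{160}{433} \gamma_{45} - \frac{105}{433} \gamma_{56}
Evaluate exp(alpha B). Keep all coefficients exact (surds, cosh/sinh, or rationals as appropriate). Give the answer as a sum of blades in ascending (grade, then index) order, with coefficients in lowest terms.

B^2 term by term: the squares give (\frac{756}{433})^2*(\gamma_{12})^2 + (\frac{210}{433})^2*(\gamma_{15})^2 + (-\frac{486}{433})^2*(\gamma_{23})^2 + (\frac{576}{433})^2*(\gamma_{24})^2 + (\frac{627}{866})^2*(\gamma_{25})^2 + (-\frac{378}{433})^2*(\gamma_{26})^2 + (\frac{135}{433})^2*(\gamma_{35})^2 + (-\frac{160}{433})^2*(\gamma_{45})^2 + (-\frac{105}{433})^2*(\gamma_{56})^2 = \frac{571536}{187489}*(-1) + \frac{44100}{187489}*(-1) + \frac{236196}{187489}*(-1) + \frac{331776}{187489}*(-1) + \frac{393129}{749956}*(-1) + \frac{142884}{187489}*(+1) + \frac{18225}{187489}*(-1) + \frac{25600}{187489}*(-1) + \frac{11025}{187489}*(+1) = -\frac{25}{4} (each basis 2-blade squares to minus the product of its generators' squares); cross terms between blades sharing an index anticommute and cancel; the commuting (index-disjoint) pairs give grade-4 terms 2*c*c'*(blade product), which cancel blade by blade — \gamma_{1235}: \frac{204120}{187489} - \frac{204120}{187489} = 0; \gamma_{1245}: -\frac{241920}{187489} + \frac{241920}{187489} = 0; \gamma_{1256}: -\frac{158760}{187489} + \frac{158760}{187489} = 0; \gamma_{2345}: \frac{155520}{187489} - \frac{155520}{187489} = 0; \gamma_{2356}: \frac{102060}{187489} - \frac{102060}{187489} = 0; \gamma_{2456}: -\frac{120960}{187489} + \frac{120960}{187489} = 0 — confirming B is simple. So B^2 = -\frac{25}{4}.
B^2 = -\frac{25}{4} — the series telescopes trigonometrically here: l = \frac{5}{2}, alpha*l = \frac{\pi}{6}, so exp(alpha B) = cos(\frac{\pi}{6}) + (sin(\frac{\pi}{6})/(\frac{5}{2}))*B = \frac{\sqrt{3}}{2} + (\frac{1}{5})*B.
Answer: \frac{\sqrt{3}}{2} + \frac{756}{2165} \gamma_{12} + \frac{42}{433} \gamma_{15} - \frac{486}{2165} \gamma_{23} + \frac{576}{2165} \gamma_{24} + \frac{627}{4330} \gamma_{25} - \frac{378}{2165} \gamma_{26} + \frac{27}{433} \gamma_{35} - \frac{32}{433} \gamma_{45} - \frac{21}{433} \gamma_{56}


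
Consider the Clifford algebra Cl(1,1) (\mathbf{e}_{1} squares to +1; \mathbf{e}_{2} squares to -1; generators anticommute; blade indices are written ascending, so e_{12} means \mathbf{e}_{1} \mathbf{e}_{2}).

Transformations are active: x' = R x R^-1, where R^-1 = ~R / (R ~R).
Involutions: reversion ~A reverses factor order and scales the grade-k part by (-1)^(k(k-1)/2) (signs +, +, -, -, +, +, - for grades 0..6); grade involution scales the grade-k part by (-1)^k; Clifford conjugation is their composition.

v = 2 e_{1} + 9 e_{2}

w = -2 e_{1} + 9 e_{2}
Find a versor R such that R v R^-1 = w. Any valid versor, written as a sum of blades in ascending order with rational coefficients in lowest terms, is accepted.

Key observation: q(v) = q(w) = -77 (sandwiches preserve the norm), so R = v + w = 18 e_{2} works whenever it is invertible — the component of v along it is kept and (v - w)/2 reverses, sending v to w.
Answer: 18 e_{2}


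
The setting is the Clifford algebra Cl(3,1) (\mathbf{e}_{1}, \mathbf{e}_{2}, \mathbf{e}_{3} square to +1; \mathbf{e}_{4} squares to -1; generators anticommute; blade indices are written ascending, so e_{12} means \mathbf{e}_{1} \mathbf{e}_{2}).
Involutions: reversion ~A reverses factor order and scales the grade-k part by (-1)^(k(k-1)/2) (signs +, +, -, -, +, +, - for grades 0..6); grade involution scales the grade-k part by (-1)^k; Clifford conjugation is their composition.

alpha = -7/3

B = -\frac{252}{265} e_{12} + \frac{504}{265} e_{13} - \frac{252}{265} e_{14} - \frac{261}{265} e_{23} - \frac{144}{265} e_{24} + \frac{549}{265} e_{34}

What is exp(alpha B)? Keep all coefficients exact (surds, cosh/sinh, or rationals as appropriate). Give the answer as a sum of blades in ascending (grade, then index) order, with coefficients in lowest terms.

B^2 term by term: the squares give (-\frac{252}{265})^2*(e_{12})^2 + (\frac{504}{265})^2*(e_{13})^2 + (-\frac{252}{265})^2*(e_{14})^2 + (-\frac{261}{265})^2*(e_{23})^2 + (-\frac{144}{265})^2*(e_{24})^2 + (\frac{549}{265})^2*(e_{34})^2 = \frac{63504}{70225}*(-1) + \frac{254016}{70225}*(-1) + \frac{63504}{70225}*(+1) + \frac{68121}{70225}*(-1) + \frac{20736}{70225}*(+1) + \frac{301401}{70225}*(+1) = 0 (each basis 2-blade squares to minus the product of its generators' squares); cross terms between blades sharing an index anticommute and cancel; the commuting (index-disjoint) pairs give grade-4 terms 2*c*c'*(blade product), which cancel blade by blade — e_{1234}: -\frac{276696}{70225} + \frac{145152}{70225} + \frac{131544}{70225} = 0 — confirming B is simple. So B^2 = 0.
B^2 = 0, hence only two terms survive: exp(alpha B) = 1 + alpha B (parabolic case).
Answer: 1 + \frac{588}{265} e_{12} - \frac{1176}{265} e_{13} + \frac{588}{265} e_{14} + \frac{609}{265} e_{23} + \frac{336}{265} e_{24} - \frac{1281}{265} e_{34}


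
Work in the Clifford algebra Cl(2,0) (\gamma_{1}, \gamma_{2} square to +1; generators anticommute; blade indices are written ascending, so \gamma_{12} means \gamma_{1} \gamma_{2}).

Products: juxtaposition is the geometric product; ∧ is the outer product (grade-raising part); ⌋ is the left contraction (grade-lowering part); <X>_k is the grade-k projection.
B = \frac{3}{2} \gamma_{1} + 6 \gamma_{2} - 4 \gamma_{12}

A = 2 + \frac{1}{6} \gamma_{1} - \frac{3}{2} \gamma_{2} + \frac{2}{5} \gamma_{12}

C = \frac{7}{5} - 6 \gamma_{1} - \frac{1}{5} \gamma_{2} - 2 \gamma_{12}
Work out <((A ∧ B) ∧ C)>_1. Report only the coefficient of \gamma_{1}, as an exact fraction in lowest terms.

step 1: 3 \gamma_{1} + 12 \gamma_{2} - \frac{19}{4} \gamma_{12}
step 2: \frac{21}{5} \gamma_{1} + \frac{84}{5} \gamma_{2} + \frac{259}{4} \gamma_{12}
step 3: \frac{21}{5} \gamma_{1} + \frac{84}{5} \gamma_{2}
Answer: \frac{21}{5}


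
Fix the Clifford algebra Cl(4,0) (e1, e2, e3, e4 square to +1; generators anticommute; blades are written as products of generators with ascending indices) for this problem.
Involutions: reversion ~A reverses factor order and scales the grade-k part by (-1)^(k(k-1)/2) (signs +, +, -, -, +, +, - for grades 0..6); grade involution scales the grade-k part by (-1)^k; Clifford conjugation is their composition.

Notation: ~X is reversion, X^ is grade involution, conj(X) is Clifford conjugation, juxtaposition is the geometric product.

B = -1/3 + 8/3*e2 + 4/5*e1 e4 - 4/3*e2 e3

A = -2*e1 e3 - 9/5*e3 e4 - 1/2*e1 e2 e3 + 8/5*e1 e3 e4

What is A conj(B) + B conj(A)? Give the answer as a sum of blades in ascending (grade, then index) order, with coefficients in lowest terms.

first term: 2/3*e1 - 32/25*e3 + 8/3*e1 e2 + 58/75*e1 e3 + 12/5*e2 e4 - e3 e4 - 31/6*e1 e2 e3 - 32/15*e1 e2 e4 - 8/15*e1 e3 e4 + 26/5*e2 e3 e4 - 64/15*e1 e2 e3 e4
second term: -2/3*e1 + 32/25*e3 - 8/3*e1 e2 - 58/75*e1 e3 - 12/5*e2 e4 + e3 e4 - 31/6*e1 e2 e3 - 32/15*e1 e2 e4 - 8/15*e1 e3 e4 + 26/5*e2 e3 e4 - 64/15*e1 e2 e3 e4
Answer: -31/3*e1 e2 e3 - 64/15*e1 e2 e4 - 16/15*e1 e3 e4 + 52/5*e2 e3 e4 - 128/15*e1 e2 e3 e4


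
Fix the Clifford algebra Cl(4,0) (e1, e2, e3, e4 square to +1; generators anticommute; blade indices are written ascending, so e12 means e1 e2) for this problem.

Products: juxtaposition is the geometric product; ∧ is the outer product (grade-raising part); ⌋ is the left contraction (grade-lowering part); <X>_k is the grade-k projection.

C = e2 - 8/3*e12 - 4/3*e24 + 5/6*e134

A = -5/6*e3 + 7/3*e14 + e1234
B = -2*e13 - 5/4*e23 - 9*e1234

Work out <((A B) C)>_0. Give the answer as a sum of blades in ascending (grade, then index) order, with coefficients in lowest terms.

step 1: -9 - 5/3*e1 - 25/24*e2 + 5/4*e14 + 21*e23 - 2*e24 - 14/3*e34 + 15/2*e124 - 35/12*e1234
step 2: -89/24 + 100/9*e1 - 503/72*e2 - 479/24*e3 + 421/18*e4 + 24*e12 + 539/9*e13 - 77/6*e14 - 1/36*e23 + 26/3*e24 + 113/6*e34 + 5/3*e123 + 665/36*e124 - 125/12*e134 - 14/3*e234 + 213/16*e1234
step 3: -89/24
Answer: -89/24


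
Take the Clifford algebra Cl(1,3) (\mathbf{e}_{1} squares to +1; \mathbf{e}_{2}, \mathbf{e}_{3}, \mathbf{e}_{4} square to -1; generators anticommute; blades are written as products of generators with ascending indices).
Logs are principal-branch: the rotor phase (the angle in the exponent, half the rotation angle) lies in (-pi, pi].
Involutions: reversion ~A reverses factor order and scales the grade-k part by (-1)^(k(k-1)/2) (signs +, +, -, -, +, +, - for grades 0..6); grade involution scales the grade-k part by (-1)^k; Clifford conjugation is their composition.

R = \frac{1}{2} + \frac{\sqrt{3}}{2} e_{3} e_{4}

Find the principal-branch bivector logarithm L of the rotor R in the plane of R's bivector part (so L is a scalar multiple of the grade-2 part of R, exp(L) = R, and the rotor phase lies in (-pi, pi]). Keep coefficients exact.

The scalar part of R is \frac{1}{2}, which pins the rotor phase on the principal branch; dividing the bivector part by the sine of that phase recovers the unit plane, and L is the phase times that plane.
Concretely: cos(phase) = \frac{1}{2} gives phase = ±\frac{\pi}{3}, and since phase/sin(phase) is even the sign is immaterial: L = (phase/sin(phase)) * <R>_2 = (\frac{2 \sqrt{3} \pi}{9}) * <R>_2.
Answer: \frac{\pi}{3} e_{3} e_{4}


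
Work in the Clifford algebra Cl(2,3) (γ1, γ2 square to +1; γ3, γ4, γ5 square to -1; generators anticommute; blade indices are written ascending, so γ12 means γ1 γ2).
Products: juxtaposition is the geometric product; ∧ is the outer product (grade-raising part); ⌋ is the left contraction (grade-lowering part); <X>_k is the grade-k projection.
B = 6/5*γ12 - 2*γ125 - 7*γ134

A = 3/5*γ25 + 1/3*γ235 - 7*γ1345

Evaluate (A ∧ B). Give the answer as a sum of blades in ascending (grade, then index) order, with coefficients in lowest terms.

step 1: -21/5*γ12345
Answer: -21/5*γ12345


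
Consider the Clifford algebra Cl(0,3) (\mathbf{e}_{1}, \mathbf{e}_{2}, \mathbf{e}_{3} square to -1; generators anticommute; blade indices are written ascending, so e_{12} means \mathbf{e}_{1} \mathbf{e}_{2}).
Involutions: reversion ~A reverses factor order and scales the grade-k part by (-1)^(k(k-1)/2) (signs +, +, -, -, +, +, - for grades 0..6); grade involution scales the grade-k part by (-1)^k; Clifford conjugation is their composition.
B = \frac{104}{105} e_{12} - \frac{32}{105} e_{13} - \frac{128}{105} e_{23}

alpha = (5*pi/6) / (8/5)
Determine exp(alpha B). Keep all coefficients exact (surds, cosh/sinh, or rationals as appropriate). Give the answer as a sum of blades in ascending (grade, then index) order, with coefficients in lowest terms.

B^2 term by term: the squares give (\frac{104}{105})^2*(e_{12})^2 + (-\frac{32}{105})^2*(e_{13})^2 + (-\frac{128}{105})^2*(e_{23})^2 = \frac{10816}{11025}*(-1) + \frac{1024}{11025}*(-1) + \frac{16384}{11025}*(-1) = -\frac{64}{25} (each basis 2-blade squares to minus the product of its generators' squares); cross terms between blades sharing an index anticommute and cancel. So B^2 = -\frac{64}{25}.
B^2 = -\frac{64}{25} — the negative square puts this in the circular regime; l = \frac{8}{5}, alpha*l = \frac{5 \pi}{6}, so exp(alpha B) = cos(\frac{5 \pi}{6}) + (sin(\frac{5 \pi}{6})/(\frac{8}{5}))*B = - \frac{\sqrt{3}}{2} + (\frac{5}{16})*B.
Answer: - \frac{\sqrt{3}}{2} + \frac{13}{42} e_{12} - \frac{2}{21} e_{13} - \frac{8}{21} e_{23}


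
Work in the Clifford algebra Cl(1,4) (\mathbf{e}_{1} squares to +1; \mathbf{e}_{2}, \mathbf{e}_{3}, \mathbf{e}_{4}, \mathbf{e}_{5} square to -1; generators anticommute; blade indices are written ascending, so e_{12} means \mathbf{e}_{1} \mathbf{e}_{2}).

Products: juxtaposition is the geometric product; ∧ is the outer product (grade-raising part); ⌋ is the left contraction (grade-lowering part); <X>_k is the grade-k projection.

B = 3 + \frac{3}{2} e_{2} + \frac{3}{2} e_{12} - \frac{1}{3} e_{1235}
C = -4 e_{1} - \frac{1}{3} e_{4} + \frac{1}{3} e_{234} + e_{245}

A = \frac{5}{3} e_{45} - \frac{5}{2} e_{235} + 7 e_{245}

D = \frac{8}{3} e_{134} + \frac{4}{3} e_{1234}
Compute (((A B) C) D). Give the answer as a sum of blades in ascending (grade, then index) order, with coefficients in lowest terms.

step 1: -\frac{5}{6} e_{1} + \frac{15}{4} e_{35} - \frac{11}{2} e_{45} + \frac{7}{3} e_{134} - \frac{15}{4} e_{135} + \frac{21}{2} e_{145} - \frac{15}{2} e_{235} + \frac{47}{2} e_{245} + \frac{5}{9} e_{1234} + \frac{5}{2} e_{1245}
step 2: \frac{161}{6} + \frac{145}{54} e_{1} + \frac{11}{2} e_{2} + \frac{11}{6} e_{5} - \frac{203}{18} e_{12} + \frac{7}{9} e_{13} + \frac{5}{18} e_{14} - \frac{7}{2} e_{15} - \frac{47}{6} e_{25} - \frac{11}{6} e_{34} + \frac{43}{6} e_{35} - \frac{89}{2} e_{45} + \frac{5}{27} e_{123} - \frac{5}{6} e_{125} - \frac{275}{18} e_{135} + 22 e_{145} + \frac{215}{36} e_{234} - \frac{11}{6} e_{235} + \frac{35}{4} e_{245} + \frac{5}{4} e_{345} - \frac{145}{36} e_{1234} - \frac{173}{6} e_{1235} + \frac{1133}{12} e_{1245} - \frac{5}{4} e_{1345} - \frac{5}{2} e_{2345}
step 3: \frac{145}{27} - \frac{83}{27} e_{1} - \frac{290}{27} e_{2} - \frac{20}{27} e_{3} + \frac{148}{81} e_{4} - \frac{10}{3} e_{5} + \frac{496}{27} e_{12} + \frac{20}{3} e_{15} + \frac{10}{27} e_{23} - \frac{124}{81} e_{24} + \frac{5}{3} e_{25} - \frac{638}{81} e_{34} + \frac{1661}{9} e_{35} + \frac{2138}{27} e_{45} + 5 e_{125} + \frac{710}{9} e_{134} - 107 e_{135} - \frac{50}{3} e_{145} + \frac{2726}{81} e_{234} - \frac{2002}{9} e_{235} - \frac{1526}{27} e_{245} + \frac{74}{9} e_{345} + \frac{190}{9} e_{1234} - \frac{248}{3} e_{1235} - \frac{130}{9} e_{1245} - \frac{46}{3} e_{1345} - \frac{62}{9} e_{2345} - \frac{166}{9} e_{12345}
Answer: \frac{145}{27} - \frac{83}{27} e_{1} - \frac{290}{27} e_{2} - \frac{20}{27} e_{3} + \frac{148}{81} e_{4} - \frac{10}{3} e_{5} + \frac{496}{27} e_{12} + \frac{20}{3} e_{15} + \frac{10}{27} e_{23} - \frac{124}{81} e_{24} + \frac{5}{3} e_{25} - \frac{638}{81} e_{34} + \frac{1661}{9} e_{35} + \frac{2138}{27} e_{45} + 5 e_{125} + \frac{710}{9} e_{134} - 107 e_{135} - \frac{50}{3} e_{145} + \frac{2726}{81} e_{234} - \frac{2002}{9} e_{235} - \frac{1526}{27} e_{245} + \frac{74}{9} e_{345} + \frac{190}{9} e_{1234} - \frac{248}{3} e_{1235} - \frac{130}{9} e_{1245} - \frac{46}{3} e_{1345} - \frac{62}{9} e_{2345} - \frac{166}{9} e_{12345}


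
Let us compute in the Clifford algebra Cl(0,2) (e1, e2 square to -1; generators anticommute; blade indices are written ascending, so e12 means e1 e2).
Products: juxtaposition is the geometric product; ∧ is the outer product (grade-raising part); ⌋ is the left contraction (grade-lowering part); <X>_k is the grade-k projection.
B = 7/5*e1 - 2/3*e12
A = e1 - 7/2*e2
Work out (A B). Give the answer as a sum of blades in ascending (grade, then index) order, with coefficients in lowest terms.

step 1: -7/5 + 7/3*e1 + 2/3*e2 + 49/10*e12
Answer: -7/5 + 7/3*e1 + 2/3*e2 + 49/10*e12


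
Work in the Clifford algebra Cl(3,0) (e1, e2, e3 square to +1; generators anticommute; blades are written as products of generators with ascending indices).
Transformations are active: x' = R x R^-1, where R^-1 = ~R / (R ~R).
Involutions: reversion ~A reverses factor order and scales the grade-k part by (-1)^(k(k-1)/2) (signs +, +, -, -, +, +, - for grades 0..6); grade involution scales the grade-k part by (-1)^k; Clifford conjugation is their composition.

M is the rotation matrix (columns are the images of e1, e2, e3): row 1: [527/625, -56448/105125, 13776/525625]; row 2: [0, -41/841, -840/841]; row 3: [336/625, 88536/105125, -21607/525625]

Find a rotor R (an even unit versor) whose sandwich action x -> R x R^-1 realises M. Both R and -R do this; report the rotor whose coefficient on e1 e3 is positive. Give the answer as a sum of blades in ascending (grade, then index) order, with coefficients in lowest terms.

Method: write R = a + b12*e1 e2 + b13*e1 e3 + b23*e2 e3 with a^2 + b12^2 + b13^2 + b23^2 = 1 (so R^-1 = ~R). Expanding the columns R e_j ~R gives tr M = 4a^2 - 1 and, from the antisymmetric part, M21 - M12 = -4a*b12, M13 - M31 = 4a*b13, M32 - M23 = -4a*b23.
Here tr M = 15839/21025, so a^2 = (1 + tr M)/4 = 9216/21025 and a = ±96/145. Taking a = 96/145: M21 - M12 = 56448/105125, M13 - M31 = -10752/21025, M32 - M23 = 193536/105125, giving b12 = -147/725, b13 = -28/145, b23 = -504/725, i.e. R = 96/145 - 147/725*e1 e2 - 28/145*e1 e3 - 504/725*e2 e3.
Its e1 e3 coefficient is negative, so report the other preimage -R.
Answer: -96/145 + 147/725*e1 e2 + 28/145*e1 e3 + 504/725*e2 e3. Note: both R and -R realise this M (trace 15839/21025); the covering map identifies them, and the e1 e3-coefficient sign is the tie-breaker.


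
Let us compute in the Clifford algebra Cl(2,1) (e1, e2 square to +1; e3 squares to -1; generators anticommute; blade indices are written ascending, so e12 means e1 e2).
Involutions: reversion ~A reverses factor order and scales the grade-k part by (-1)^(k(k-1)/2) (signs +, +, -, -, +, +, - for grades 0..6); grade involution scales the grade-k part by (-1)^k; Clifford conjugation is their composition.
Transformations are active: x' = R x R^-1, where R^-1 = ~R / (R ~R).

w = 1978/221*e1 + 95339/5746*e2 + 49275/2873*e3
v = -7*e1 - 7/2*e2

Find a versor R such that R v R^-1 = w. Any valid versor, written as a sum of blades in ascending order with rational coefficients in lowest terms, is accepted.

Sketch: the shared square 245/4 makes R = v + w = 431/221*e1 + 37614/2873*e2 + 49275/2873*e3 the natural versor; its sandwich fixes that direction, negates (v - w)/2, and sends v to w.
Answer: 431/221*e1 + 37614/2873*e2 + 49275/2873*e3


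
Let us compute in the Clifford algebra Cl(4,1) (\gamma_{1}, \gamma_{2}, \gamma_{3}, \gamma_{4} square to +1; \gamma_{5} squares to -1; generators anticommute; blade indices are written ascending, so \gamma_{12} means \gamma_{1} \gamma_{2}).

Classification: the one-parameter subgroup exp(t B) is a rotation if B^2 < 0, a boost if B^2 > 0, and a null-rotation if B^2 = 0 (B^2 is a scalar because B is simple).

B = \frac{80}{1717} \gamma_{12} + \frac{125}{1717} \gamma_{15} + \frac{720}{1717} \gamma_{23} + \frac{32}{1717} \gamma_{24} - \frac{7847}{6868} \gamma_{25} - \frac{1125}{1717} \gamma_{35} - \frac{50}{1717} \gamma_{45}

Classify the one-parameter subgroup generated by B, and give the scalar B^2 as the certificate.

B^2 term by term: the squares give (\frac{80}{1717})^2*(\gamma_{12})^2 + (\frac{125}{1717})^2*(\gamma_{15})^2 + (\frac{720}{1717})^2*(\gamma_{23})^2 + (\frac{32}{1717})^2*(\gamma_{24})^2 + (-\frac{7847}{6868})^2*(\gamma_{25})^2 + (-\frac{1125}{1717})^2*(\gamma_{35})^2 + (-\frac{50}{1717})^2*(\gamma_{45})^2 = \frac{6400}{2948089}*(-1) + \frac{15625}{2948089}*(+1) + \frac{518400}{2948089}*(-1) + \frac{1024}{2948089}*(-1) + \frac{61575409}{47169424}*(+1) + \frac{1265625}{2948089}*(+1) + \frac{2500}{2948089}*(+1) = \frac{25}{16} (each basis 2-blade squares to minus the product of its generators' squares); cross terms between blades sharing an index anticommute and cancel; the commuting (index-disjoint) pairs give grade-4 terms 2*c*c'*(blade product), which cancel blade by blade — \gamma_{1235}: -\frac{180000}{2948089} + \frac{180000}{2948089} = 0; \gamma_{1245}: -\frac{8000}{2948089} + \frac{8000}{2948089} = 0; \gamma_{2345}: -\frac{72000}{2948089} + \frac{72000}{2948089} = 0 — confirming B is simple. So B^2 = \frac{25}{16}.
Answer: boost, certificate B^2 = \frac{25}{16}. One invariant decides it: the square \frac{25}{16} survives every conjugation, and its sign is exactly the classification.


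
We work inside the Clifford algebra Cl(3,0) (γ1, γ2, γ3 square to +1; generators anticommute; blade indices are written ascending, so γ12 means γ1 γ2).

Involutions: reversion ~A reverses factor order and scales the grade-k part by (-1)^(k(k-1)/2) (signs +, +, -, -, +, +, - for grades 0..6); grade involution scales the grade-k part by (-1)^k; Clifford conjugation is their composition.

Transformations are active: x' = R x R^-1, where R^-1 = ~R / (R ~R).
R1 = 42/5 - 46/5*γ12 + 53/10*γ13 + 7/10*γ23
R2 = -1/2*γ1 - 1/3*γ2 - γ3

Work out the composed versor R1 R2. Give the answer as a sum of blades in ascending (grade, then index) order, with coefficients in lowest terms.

Distribute over the terms of R2 (each basis-blade product reordered to ascending indices, repeated generators contracted through their squares):
R1 (-1/2*γ1) = -21/5*γ1 - 23/5*γ2 + 53/20*γ3 - 7/20*γ123
R1 (-1/3*γ2) = 46/15*γ1 - 14/5*γ2 + 7/30*γ3 + 53/30*γ123
R1 (-γ3) = -53/10*γ1 - 7/10*γ2 - 42/5*γ3 + 46/5*γ123
Summing the partial products and collecting blades:
Answer: -193/30*γ1 - 81/10*γ2 - 331/60*γ3 + 637/60*γ123


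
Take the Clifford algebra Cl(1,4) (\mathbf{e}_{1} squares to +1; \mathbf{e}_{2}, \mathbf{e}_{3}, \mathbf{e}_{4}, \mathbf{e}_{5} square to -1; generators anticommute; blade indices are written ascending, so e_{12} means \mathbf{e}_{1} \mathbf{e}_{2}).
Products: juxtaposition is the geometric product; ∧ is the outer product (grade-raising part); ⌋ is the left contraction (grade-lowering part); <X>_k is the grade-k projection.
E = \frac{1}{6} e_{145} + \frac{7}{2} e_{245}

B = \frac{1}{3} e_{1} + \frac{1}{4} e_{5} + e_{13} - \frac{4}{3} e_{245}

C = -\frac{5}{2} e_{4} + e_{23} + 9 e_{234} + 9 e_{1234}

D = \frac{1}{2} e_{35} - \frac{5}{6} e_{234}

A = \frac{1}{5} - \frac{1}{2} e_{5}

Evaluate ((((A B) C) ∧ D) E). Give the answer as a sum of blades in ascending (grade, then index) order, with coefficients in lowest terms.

step 1: \frac{1}{8} + \frac{1}{15} e_{1} + \frac{1}{20} e_{5} + \frac{1}{5} e_{13} + \frac{1}{6} e_{15} - \frac{2}{3} e_{24} - \frac{1}{2} e_{135} - \frac{4}{15} e_{245}
step 2: -\frac{5}{3} e_{2} - 6 e_{3} - \frac{5}{16} e_{4} + \frac{1}{5} e_{12} - 6 e_{13} - \frac{1}{6} e_{14} + \frac{1}{8} e_{23} - \frac{9}{5} e_{24} + \frac{2}{3} e_{25} + \frac{2}{3} e_{34} + \frac{12}{5} e_{35} + \frac{1}{8} e_{45} + \frac{1}{15} e_{123} + \frac{9}{5} e_{124} - \frac{1}{2} e_{125} - \frac{1}{2} e_{134} - \frac{12}{5} e_{135} + \frac{5}{12} e_{145} + \frac{69}{40} e_{234} + \frac{1}{20} e_{235} + \frac{9}{2} e_{245} + \frac{4}{15} e_{345} + \frac{69}{40} e_{1234} + \frac{1}{6} e_{1235} + \frac{9}{2} e_{1245} - \frac{5}{4} e_{1345} + \frac{21}{20} e_{2345} - \frac{21}{20} e_{12345}
step 3: -\frac{5}{6} e_{235} + \frac{5}{32} e_{345} + \frac{1}{10} e_{1235} + \frac{1}{12} e_{1345} + \frac{9}{10} e_{2345} - \frac{9}{10} e_{12345}
step 4: -\frac{1129}{360} e_{3} + \frac{3049}{960} e_{13} + \frac{223}{320} e_{23} + \frac{35}{12} e_{34} + \frac{17}{120} e_{123} - \frac{7}{20} e_{134} - \frac{1}{60} e_{234} + \frac{5}{36} e_{1234}
Answer: -\frac{1129}{360} e_{3} + \frac{3049}{960} e_{13} + \frac{223}{320} e_{23} + \frac{35}{12} e_{34} + \frac{17}{120} e_{123} - \frac{7}{20} e_{134} - \frac{1}{60} e_{234} + \frac{5}{36} e_{1234}


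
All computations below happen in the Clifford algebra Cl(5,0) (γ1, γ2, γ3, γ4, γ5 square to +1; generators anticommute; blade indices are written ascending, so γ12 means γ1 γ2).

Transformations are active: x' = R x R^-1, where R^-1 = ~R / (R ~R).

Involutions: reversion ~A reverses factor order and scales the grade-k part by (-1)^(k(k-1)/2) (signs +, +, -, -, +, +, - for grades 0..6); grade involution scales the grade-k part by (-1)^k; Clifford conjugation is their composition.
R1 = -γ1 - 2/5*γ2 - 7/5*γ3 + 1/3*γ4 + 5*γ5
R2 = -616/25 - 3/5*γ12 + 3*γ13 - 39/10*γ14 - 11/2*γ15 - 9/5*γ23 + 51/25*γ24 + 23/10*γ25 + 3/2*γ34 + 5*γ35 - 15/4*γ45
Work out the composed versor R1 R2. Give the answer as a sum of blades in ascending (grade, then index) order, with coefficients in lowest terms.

Distribute over the terms of R1 (each basis-blade product reordered to ascending indices, repeated generators contracted through their squares):
(-γ1) R2 = 616/25*γ1 + 3/5*γ2 - 3*γ3 + 39/10*γ4 + 11/2*γ5 + 9/5*γ123 - 51/25*γ124 - 23/10*γ125 - 3/2*γ134 - 5*γ135 + 15/4*γ145
(-2/5*γ2) R2 = -6/25*γ1 + 1232/125*γ2 + 18/25*γ3 - 102/125*γ4 - 23/25*γ5 + 6/5*γ123 - 39/25*γ124 - 11/5*γ125 - 3/5*γ234 - 2*γ235 + 3/2*γ245
(-7/5*γ3) R2 = 21/5*γ1 - 63/25*γ2 + 4312/125*γ3 - 21/10*γ4 - 7*γ5 + 21/25*γ123 - 273/50*γ134 - 77/10*γ135 + 357/125*γ234 + 161/50*γ235 + 21/4*γ345
(1/3*γ4) R2 = 13/10*γ1 - 17/25*γ2 - 1/2*γ3 - 616/75*γ4 - 5/4*γ5 - 1/5*γ124 + γ134 + 11/6*γ145 - 3/5*γ234 - 23/30*γ245 - 5/3*γ345
(5*γ5) R2 = 55/2*γ1 - 23/2*γ2 - 25*γ3 + 75/4*γ4 - 616/5*γ5 - 3*γ125 + 15*γ135 - 39/2*γ145 - 9*γ235 + 51/5*γ245 + 15/2*γ345
Summing the partial products and collecting blades:
Answer: 287/5*γ1 - 1061/250*γ2 + 1679/250*γ3 + 17281/1500*γ4 - 12687/100*γ5 + 96/25*γ123 - 19/5*γ124 - 15/2*γ125 - 149/25*γ134 + 23/10*γ135 - 167/12*γ145 + 207/125*γ234 - 389/50*γ235 + 164/15*γ245 + 133/12*γ345


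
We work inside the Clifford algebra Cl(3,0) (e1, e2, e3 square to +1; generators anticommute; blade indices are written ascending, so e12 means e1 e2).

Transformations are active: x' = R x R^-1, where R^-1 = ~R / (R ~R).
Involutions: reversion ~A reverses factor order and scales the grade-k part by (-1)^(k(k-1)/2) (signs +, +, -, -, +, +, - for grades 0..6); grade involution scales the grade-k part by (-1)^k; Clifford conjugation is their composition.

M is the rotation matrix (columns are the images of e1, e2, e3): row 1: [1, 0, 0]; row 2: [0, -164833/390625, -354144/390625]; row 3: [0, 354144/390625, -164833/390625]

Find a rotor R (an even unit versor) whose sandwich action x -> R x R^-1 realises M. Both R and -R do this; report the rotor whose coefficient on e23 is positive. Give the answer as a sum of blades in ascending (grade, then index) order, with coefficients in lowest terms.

Method: write R = a + b12*e12 + b13*e13 + b23*e23 with a^2 + b12^2 + b13^2 + b23^2 = 1 (so R^-1 = ~R). Expanding the columns R e_j ~R gives tr M = 4a^2 - 1 and, from the antisymmetric part, M21 - M12 = -4a*b12, M13 - M31 = 4a*b13, M32 - M23 = -4a*b23.
Here tr M = 60959/390625, so a^2 = (1 + tr M)/4 = 112896/390625 and a = ±336/625. Taking a = 336/625: M21 - M12 = 0, M13 - M31 = 0, M32 - M23 = 708288/390625, giving b12 = 0, b13 = 0, b23 = -527/625, i.e. R = 336/625 - 527/625*e23.
Its e23 coefficient is negative, so report the other preimage -R.
Answer: -336/625 + 527/625*e23. Why the constraint matters: R and -R act identically through the sandwich — M has trace 60959/390625 either way — so only the sign condition on e23 picks one of the two preimages.


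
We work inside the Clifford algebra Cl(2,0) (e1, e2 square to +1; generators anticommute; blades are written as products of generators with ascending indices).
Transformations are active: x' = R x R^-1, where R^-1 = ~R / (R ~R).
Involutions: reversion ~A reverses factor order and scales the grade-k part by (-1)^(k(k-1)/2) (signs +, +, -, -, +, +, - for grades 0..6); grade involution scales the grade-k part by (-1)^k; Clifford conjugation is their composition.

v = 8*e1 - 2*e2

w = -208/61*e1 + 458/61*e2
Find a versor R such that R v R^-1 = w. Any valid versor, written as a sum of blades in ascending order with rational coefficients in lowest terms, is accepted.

Here q(v) = q(w) = 68; the classical choice R = v + w = 280/61*e1 + 336/61*e2 then realises v -> w under the sandwich.
Answer: 280/61*e1 + 336/61*e2


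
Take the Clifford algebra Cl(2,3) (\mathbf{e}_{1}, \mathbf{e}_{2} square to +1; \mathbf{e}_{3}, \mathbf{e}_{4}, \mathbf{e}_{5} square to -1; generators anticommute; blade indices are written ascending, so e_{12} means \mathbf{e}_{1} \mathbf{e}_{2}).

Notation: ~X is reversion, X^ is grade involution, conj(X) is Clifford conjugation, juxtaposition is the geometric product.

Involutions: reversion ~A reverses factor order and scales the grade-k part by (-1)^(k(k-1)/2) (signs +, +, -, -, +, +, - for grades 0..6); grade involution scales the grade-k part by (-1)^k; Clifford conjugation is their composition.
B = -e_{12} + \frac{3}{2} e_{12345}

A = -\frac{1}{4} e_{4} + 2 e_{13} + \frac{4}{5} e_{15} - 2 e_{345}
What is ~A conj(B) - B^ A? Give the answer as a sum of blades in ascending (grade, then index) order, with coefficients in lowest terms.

first term: -3 e_{12} - 2 e_{23} - \frac{4}{5} e_{25} - \frac{1}{4} e_{124} - \frac{6}{5} e_{234} - 3 e_{245} + \frac{3}{8} e_{1235} + 2 e_{12345}
second term: 3 e_{12} + 2 e_{23} + \frac{4}{5} e_{25} + \frac{1}{4} e_{124} + \frac{6}{5} e_{234} + 3 e_{245} + \frac{3}{8} e_{1235} + 2 e_{12345}
Answer: -6 e_{12} - 4 e_{23} - \frac{8}{5} e_{25} - \frac{1}{2} e_{124} - \frac{12}{5} e_{234} - 6 e_{245}


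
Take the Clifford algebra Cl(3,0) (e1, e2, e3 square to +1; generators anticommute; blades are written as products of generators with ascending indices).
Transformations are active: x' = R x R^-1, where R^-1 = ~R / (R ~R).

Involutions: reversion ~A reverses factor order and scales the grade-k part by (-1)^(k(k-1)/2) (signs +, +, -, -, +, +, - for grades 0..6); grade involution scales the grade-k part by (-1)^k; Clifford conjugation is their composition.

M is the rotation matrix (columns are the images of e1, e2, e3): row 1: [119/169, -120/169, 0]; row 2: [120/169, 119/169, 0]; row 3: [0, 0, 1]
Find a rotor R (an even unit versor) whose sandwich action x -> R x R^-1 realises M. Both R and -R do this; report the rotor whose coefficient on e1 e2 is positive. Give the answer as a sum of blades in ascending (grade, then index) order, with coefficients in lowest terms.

Method: write R = a + b12*e1 e2 + b13*e1 e3 + b23*e2 e3 with a^2 + b12^2 + b13^2 + b23^2 = 1 (so R^-1 = ~R). Expanding the columns R e_j ~R gives tr M = 4a^2 - 1 and, from the antisymmetric part, M21 - M12 = -4a*b12, M13 - M31 = 4a*b13, M32 - M23 = -4a*b23.
Here tr M = 407/169, so a^2 = (1 + tr M)/4 = 144/169 and a = ±12/13. Taking a = 12/13: M21 - M12 = 240/169, M13 - M31 = 0, M32 - M23 = 0, giving b12 = -5/13, b13 = 0, b23 = 0, i.e. R = 12/13 - 5/13*e1 e2.
Its e1 e2 coefficient is negative, so report the other preimage -R.
Answer: -12/13 + 5/13*e1 e2. Key observation: the double cover Spin(3) -> SO(3) sends R and -R to the same matrix (trace 407/169 here), so the stated sign of the e1 e2 coefficient is what selects one sheet.


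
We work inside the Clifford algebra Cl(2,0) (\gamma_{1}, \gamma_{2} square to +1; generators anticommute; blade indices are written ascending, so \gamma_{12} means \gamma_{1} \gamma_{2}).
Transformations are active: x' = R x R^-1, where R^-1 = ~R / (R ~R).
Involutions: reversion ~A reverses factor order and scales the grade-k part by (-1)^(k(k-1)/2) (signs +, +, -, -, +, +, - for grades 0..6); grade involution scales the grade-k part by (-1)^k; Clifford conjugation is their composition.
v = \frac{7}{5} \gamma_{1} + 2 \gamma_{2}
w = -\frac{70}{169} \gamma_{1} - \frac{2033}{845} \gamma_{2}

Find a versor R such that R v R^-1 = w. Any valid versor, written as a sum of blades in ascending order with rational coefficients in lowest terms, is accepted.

Sketch: the shared square \frac{149}{25} makes R = v + w = \frac{833}{845} \gamma_{1} - \frac{343}{845} \gamma_{2} the natural versor; its sandwich fixes that direction, negates (v - w)/2, and sends v to w.
Answer: \frac{833}{845} \gamma_{1} - \frac{343}{845} \gamma_{2}


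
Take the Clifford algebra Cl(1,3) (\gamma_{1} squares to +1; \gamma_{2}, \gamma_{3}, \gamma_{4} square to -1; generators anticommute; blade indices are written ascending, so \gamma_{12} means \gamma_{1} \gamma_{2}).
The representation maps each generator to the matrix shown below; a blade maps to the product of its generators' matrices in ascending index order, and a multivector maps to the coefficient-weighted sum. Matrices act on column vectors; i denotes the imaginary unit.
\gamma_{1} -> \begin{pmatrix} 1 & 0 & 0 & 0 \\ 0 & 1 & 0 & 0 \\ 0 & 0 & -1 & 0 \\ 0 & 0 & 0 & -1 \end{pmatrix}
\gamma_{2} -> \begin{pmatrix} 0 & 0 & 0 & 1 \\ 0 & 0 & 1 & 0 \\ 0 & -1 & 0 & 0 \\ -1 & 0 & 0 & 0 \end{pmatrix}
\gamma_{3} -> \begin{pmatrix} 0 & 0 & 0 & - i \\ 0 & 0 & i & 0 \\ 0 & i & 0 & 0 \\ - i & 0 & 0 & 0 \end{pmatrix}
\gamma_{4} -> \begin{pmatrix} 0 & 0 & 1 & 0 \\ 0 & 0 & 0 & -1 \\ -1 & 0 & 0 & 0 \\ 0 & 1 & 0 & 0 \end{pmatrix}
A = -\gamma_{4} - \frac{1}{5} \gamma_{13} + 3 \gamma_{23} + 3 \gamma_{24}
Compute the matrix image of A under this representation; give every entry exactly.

Bivector images (products of the table entries): rho(\gamma_{13}) = rho(\gamma_{1})rho(\gamma_{3}) = \begin{pmatrix} 0 & 0 & 0 & - i \\ 0 & 0 & i & 0 \\ 0 & - i & 0 & 0 \\ i & 0 & 0 & 0 \end{pmatrix}; rho(\gamma_{23}) = rho(\gamma_{2})rho(\gamma_{3}) = \begin{pmatrix} - i & 0 & 0 & 0 \\ 0 & i & 0 & 0 \\ 0 & 0 & - i & 0 \\ 0 & 0 & 0 & i \end{pmatrix}; rho(\gamma_{24}) = rho(\gamma_{2})rho(\gamma_{4}) = \begin{pmatrix} 0 & 1 & 0 & 0 \\ -1 & 0 & 0 & 0 \\ 0 & 0 & 0 & 1 \\ 0 & 0 & -1 & 0 \end{pmatrix}.
M = (-1)*rho(\gamma_{4}) + (-\frac{1}{5})*rho(\gamma_{13}) + (3)*rho(\gamma_{23}) + (3)*rho(\gamma_{24}), summed entrywise:
Answer: \begin{pmatrix} - 3 i & 3 & -1 & \frac{i}{5} \\ -3 & 3 i & - \frac{i}{5} & 1 \\ 1 & \frac{i}{5} & - 3 i & 3 \\ - \frac{i}{5} & -1 & -3 & 3 i \end{pmatrix}


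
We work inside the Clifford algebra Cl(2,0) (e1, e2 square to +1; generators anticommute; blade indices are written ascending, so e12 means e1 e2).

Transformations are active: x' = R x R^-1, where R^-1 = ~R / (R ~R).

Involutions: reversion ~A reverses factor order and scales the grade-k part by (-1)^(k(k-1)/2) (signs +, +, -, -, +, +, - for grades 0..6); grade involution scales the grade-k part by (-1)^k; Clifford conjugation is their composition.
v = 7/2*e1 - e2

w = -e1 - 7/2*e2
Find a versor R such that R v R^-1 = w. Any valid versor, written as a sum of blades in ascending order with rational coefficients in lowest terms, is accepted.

Reasoning: v^2 = w^2 = 53/4 since conjugation preserves the quadratic form; R = v + w = 5/2*e1 - 9/2*e2 is then valid when invertible, keeping its own part and reversing (v - w)/2.
Answer: 5/2*e1 - 9/2*e2


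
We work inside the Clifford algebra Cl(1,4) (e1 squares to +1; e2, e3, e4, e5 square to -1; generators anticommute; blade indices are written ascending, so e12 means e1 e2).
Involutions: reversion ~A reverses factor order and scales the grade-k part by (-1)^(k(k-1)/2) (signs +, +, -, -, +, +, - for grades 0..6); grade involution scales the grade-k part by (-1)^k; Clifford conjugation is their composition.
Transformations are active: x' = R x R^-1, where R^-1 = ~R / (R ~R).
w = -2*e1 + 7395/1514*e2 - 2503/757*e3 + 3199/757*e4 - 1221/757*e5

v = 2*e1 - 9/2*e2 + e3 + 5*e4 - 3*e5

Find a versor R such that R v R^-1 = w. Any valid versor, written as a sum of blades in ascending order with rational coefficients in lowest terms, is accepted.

Construction: equal norms (both -205/4) license R = v + w = 291/757*e2 - 1746/757*e3 + 6984/757*e4 - 3492/757*e5 — nothing changes along that direction, while (v - w)/2 changes sign, so v maps onto w.
Answer: 291/757*e2 - 1746/757*e3 + 6984/757*e4 - 3492/757*e5


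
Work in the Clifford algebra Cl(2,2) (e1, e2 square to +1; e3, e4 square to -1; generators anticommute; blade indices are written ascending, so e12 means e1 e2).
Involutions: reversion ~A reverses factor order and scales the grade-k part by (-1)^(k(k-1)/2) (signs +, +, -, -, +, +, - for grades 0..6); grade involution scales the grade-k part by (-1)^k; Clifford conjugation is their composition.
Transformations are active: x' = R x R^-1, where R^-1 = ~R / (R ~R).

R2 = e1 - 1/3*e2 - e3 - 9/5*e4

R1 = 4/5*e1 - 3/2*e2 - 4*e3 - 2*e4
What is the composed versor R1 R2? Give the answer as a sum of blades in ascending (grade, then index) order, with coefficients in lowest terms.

Distribute over the terms of R1 (each basis-blade product reordered to ascending indices, repeated generators contracted through their squares):
(4/5*e1) R2 = 4/5 - 4/15*e12 - 4/5*e13 - 36/25*e14
(-3/2*e2) R2 = 1/2 + 3/2*e12 + 3/2*e23 + 27/10*e24
(-4*e3) R2 = -4 + 4*e13 - 4/3*e23 + 36/5*e34
(-2*e4) R2 = -18/5 + 2*e14 - 2/3*e24 - 2*e34
Summing the partial products and collecting blades:
Answer: -63/10 + 37/30*e12 + 16/5*e13 + 14/25*e14 + 1/6*e23 + 61/30*e24 + 26/5*e34


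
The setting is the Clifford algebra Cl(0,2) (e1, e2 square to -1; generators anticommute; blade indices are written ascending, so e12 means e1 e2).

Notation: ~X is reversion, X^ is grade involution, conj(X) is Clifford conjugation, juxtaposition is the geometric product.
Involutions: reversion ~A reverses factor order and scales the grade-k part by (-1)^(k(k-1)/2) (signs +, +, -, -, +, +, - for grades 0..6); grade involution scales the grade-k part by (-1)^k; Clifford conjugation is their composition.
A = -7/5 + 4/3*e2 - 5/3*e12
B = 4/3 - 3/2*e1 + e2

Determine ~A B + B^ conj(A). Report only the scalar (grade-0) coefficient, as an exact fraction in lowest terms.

first term: -16/5 + 13/30*e1 - 191/90*e2 + 38/9*e12
second term: -16/5 - 113/30*e1 - 259/90*e2 + 2/9*e12
Answer: -32/5


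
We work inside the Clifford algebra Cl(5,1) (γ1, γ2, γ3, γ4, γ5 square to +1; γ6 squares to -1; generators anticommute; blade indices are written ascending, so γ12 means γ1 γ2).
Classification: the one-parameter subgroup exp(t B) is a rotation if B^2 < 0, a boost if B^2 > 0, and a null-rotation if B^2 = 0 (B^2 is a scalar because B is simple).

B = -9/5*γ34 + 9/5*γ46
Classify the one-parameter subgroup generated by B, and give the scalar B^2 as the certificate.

B^2 term by term: the squares give (-9/5)^2*(γ34)^2 + (9/5)^2*(γ46)^2 = 81/25*(-1) + 81/25*(+1) = 0 (each basis 2-blade squares to minus the product of its generators' squares); cross terms between blades sharing an index anticommute and cancel. So B^2 = 0.
Answer: null-rotation, certificate B^2 = 0. No conjugation can change B^2 = 0; the sign gives the class.


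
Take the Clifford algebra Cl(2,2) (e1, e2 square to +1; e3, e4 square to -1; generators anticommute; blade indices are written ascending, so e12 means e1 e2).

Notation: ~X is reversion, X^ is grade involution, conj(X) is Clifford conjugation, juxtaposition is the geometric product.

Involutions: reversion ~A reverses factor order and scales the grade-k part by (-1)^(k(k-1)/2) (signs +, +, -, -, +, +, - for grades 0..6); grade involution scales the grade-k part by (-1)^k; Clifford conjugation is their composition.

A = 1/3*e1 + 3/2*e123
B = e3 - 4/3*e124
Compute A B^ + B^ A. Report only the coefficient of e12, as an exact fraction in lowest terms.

first term: 3/2*e12 - 1/3*e13 + 4/9*e24 - 2*e34
second term: 3/2*e12 + 1/3*e13 + 4/9*e24 + 2*e34
Answer: 3


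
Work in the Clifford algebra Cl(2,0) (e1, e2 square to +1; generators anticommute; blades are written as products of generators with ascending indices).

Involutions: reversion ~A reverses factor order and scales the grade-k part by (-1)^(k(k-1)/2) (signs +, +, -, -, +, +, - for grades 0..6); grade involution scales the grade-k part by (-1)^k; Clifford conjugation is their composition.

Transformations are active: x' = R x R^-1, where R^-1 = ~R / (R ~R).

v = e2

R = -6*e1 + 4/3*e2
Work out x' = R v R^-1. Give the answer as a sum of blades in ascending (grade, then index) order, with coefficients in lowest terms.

~R = -6*e1 + 4/3*e2, and R ~R = 340/9, so R^-1 = ~R / (340/9).
R v = 4/3 - 6*e1 e2
Answer: -36/85*e1 - 77/85*e2
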